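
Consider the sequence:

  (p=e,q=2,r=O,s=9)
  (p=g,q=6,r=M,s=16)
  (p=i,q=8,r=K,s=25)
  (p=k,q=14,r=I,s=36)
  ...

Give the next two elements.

(p=m,q=22,r=G,s=49), (p=o,q=36,r=E,s=64)

For the p, letters move forward 2 places in the alphabet: e, g, i, k → m → o.
Q — each term is the sum of the two before it: 2, 6, 8, 14 → 22 → 36.
For the r, letters move back 2 places in the alphabet: O, M, K, I → G → E.
S — perfect squares: 3², 4², 5², …: 9, 16, 25, 36 → 49 → 64.
Putting the parts together: (p=m,q=22,r=G,s=49) and then (p=o,q=36,r=E,s=64).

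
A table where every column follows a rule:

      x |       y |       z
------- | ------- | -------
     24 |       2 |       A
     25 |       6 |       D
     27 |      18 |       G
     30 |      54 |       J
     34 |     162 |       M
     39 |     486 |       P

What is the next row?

Column x: differences are 1, 2, 3, … (increasing by 1 each time); 24, 25, 27, 30, 34, 39 → 45.
Column y: ×3 each step; 2, 6, 18, 54, 162, 486 → 1458.
For the column z, letters move forward 3 places in the alphabet: A, D, G, J, M, P → S.
Combining the parts gives 45  1458  S.

45  1458  S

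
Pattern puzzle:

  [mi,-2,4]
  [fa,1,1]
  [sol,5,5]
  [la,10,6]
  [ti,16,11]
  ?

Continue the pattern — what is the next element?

Note: runs through the solfège scale do→ti, so mi, fa, sol, la, ti → do.
Second value: -2, 1, 5, 10, 16 → 23 (differences are 3, 4, 5, … (increasing by 1 each time)).
Third value: each term is the sum of the two before it, so 4, 1, 5, 6, 11 → 17.
Putting it together: [do,23,17].

[do,23,17]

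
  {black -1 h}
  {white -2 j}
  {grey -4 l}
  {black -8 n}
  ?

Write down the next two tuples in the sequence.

{white -16 p}, {grey -32 r}

Shade — repeats black → white → grey: black, white, grey, black → white → grey.
Second value: ×2 each step, so -1, -2, -4, -8 → -16 → -32.
Letter: letters move forward 2 places in the alphabet, so h, j, l, n → p → r.
So the next two tuples are {white -16 p} and {grey -32 r}.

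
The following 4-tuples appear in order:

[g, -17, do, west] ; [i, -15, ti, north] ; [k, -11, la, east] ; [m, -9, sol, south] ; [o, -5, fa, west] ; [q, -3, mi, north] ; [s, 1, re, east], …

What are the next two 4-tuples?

[u, 3, do, south], [w, 7, ti, west]

Letter — letters move forward 2 places in the alphabet: g, i, k, m, o, q, s → u → w.
Second coordinate goes -17, -15, -11, -9, -5, -3, 1 → 3 → 7 (alternating steps +2, +4, +2, +4, …).
Note goes do, ti, la, sol, fa, mi, re → do → ti (runs backward through the solfège scale do→ti).
Direction goes west, north, east, south, west, north, east → south → west (repeats west → north → east → south).
So the next two 4-tuples are [u, 3, do, south] and [w, 7, ti, west].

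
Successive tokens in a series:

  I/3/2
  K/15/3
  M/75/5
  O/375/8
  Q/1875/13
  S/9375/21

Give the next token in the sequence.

U/46875/34

Letter: letters move forward 2 places in the alphabet; I, K, M, O, Q, S → U.
Second component goes 3, 15, 75, 375, 1875, 9375 → 46875 (×5 each step).
For the third component, each term is the sum of the two before it: 2, 3, 5, 8, 13, 21 → 34.
Combining the parts gives U/46875/34.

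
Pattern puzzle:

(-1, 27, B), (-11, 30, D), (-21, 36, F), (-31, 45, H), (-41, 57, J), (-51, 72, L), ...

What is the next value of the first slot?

First slot goes -1, -11, -21, -31, -41, -51 → -61 (−10 each step).

-61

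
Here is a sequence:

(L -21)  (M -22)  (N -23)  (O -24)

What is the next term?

(P -25)

Letter: letters move forward 1 place in the alphabet, so L, M, N, O → P.
Second value: −1 each step, so -21, -22, -23, -24 → -25.
Combining the parts gives (P -25).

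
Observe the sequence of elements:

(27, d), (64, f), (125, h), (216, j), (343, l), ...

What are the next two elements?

(512, n), (729, p)

First component: 27, 64, 125, 216, 343 → 512 → 729 (perfect cubes: 3³, 4³, 5³, …).
Letter: d, f, h, j, l → n → p (letters move forward 2 places in the alphabet).
So the next two elements are (512, n) and (729, p).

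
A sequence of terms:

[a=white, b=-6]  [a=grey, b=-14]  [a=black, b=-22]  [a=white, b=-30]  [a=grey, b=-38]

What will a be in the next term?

black

A — repeats white → grey → black: white, grey, black, white, grey → black.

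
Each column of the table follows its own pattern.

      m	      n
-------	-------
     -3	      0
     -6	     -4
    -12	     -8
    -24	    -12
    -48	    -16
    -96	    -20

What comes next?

Column m: ×2 each step; -3, -6, -12, -24, -48, -96 → -192.
Column n — −4 each step: 0, -4, -8, -12, -16, -20 → -24.
Combining the parts gives -192  -24.

-192  -24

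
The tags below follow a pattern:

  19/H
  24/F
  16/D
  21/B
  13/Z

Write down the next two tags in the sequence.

18/X then 10/V

First component: alternating steps +5, −8, +5, −8, …, so 19, 24, 16, 21, 13 → 18 → 10.
For the letter, letters move back 2 places in the alphabet, wrapping A→Z: H, F, D, B, Z → X → V.
Putting the parts together: 18/X and then 10/V.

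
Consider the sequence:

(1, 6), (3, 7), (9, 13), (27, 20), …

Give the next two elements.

First slot goes 1, 3, 9, 27 → 81 → 243 (×3 each step).
Second slot: each term is the sum of the two before it; 6, 7, 13, 20 → 33 → 53.
So the next two elements are (81, 33) and (243, 53).

(81, 33), (243, 53)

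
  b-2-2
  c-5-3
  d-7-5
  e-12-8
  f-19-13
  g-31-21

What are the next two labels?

Letter: letters move forward 1 place in the alphabet, so b, c, d, e, f, g → h → i.
Second component goes 2, 5, 7, 12, 19, 31 → 50 → 81 (each term is the sum of the two before it).
Third component — each term is the sum of the two before it: 2, 3, 5, 8, 13, 21 → 34 → 55.
Putting the parts together: h-50-34 and then i-81-55.

h-50-34 then i-81-55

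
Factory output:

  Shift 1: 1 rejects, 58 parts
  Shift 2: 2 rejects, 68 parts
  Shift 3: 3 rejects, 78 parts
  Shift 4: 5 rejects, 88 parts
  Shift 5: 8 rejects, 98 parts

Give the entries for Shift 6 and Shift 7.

Rejects: each term is the sum of the two before it, so 1, 2, 3, 5, 8 → 13 → 21.
Parts: 58, 68, 78, 88, 98 → 108 → 118 (+10 each step).
Putting the parts together: 13 rejects, 108 parts and then 21 rejects, 118 parts.

13 rejects, 108 parts; 21 rejects, 118 parts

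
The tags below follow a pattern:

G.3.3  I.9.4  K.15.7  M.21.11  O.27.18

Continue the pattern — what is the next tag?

For the letter, letters move forward 2 places in the alphabet: G, I, K, M, O → Q.
For the second component, +6 each step: 3, 9, 15, 21, 27 → 33.
Third component: each term is the sum of the two before it; 3, 4, 7, 11, 18 → 29.
Putting it together: Q.33.29.

Q.33.29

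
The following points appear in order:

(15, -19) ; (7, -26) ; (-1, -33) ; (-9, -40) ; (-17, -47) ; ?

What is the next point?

(-25, -54)

First part: 15, 7, -1, -9, -17 → -25 (−8 each step).
Second part — −7 each step: -19, -26, -33, -40, -47 → -54.
Combining the parts gives (-25, -54).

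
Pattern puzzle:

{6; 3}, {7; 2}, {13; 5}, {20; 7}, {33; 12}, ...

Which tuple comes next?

{53; 19}

First slot: each term is the sum of the two before it; 6, 7, 13, 20, 33 → 53.
Second slot: each term is the sum of the two before it; 3, 2, 5, 7, 12 → 19.
So the next tuple is {53; 19}.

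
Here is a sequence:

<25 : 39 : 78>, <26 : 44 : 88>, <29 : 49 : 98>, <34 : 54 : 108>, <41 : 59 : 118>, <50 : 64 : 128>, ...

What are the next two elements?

<61 : 69 : 138>, <74 : 74 : 148>

First slot: differences are 1, 3, 5, … (increasing by 2 each time); 25, 26, 29, 34, 41, 50 → 61 → 74.
Second slot — +5 each step: 39, 44, 49, 54, 59, 64 → 69 → 74.
Third slot: always 2 × the second slot, so 78, 88, 98, 108, 118, 128 → 138 → 148.
So the next two elements are <61 : 69 : 138> and <74 : 74 : 148>.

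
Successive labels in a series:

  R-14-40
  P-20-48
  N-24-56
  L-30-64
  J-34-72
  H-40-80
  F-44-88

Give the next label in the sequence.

Letter goes R, P, N, L, J, H, F → D (letters move back 2 places in the alphabet).
Second component — alternating steps +6, +4, +6, +4, …: 14, 20, 24, 30, 34, 40, 44 → 50.
Third component — +8 each step: 40, 48, 56, 64, 72, 80, 88 → 96.
So the next label is D-50-96.

D-50-96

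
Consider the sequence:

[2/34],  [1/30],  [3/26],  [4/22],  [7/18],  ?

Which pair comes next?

First component: each term is the sum of the two before it; 2, 1, 3, 4, 7 → 11.
Second component: −4 each step; 34, 30, 26, 22, 18 → 14.
Putting it together: [11/14].

[11/14]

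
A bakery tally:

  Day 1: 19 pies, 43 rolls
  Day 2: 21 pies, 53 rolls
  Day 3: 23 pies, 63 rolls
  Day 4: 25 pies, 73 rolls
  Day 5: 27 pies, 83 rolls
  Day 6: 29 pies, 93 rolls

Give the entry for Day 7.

31 pies, 103 rolls

Pies: +2 each step; 19, 21, 23, 25, 27, 29 → 31.
Rolls: 43, 53, 63, 73, 83, 93 → 103 (+10 each step).
Putting it together: 31 pies, 103 rolls.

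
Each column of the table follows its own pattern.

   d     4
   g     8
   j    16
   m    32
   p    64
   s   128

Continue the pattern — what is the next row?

v  256

Letter goes d, g, j, m, p, s → v (letters move forward 3 places in the alphabet).
Second component goes 4, 8, 16, 32, 64, 128 → 256 (×2 each step).
Putting it together: v  256.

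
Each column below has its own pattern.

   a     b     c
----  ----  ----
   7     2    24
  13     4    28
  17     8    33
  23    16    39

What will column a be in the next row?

27

Column a goes 7, 13, 17, 23 → 27 (alternating steps +6, +4, +6, +4, …).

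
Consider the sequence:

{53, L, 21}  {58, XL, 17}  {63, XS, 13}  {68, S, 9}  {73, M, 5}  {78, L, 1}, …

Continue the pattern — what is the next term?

First value: +5 each step; 53, 58, 63, 68, 73, 78 → 83.
Size: repeats L → XL → XS → S → M, so L, XL, XS, S, M, L → XL.
Third value — −4 each step: 21, 17, 13, 9, 5, 1 → -3.
Putting it together: {83, XL, -3}.

{83, XL, -3}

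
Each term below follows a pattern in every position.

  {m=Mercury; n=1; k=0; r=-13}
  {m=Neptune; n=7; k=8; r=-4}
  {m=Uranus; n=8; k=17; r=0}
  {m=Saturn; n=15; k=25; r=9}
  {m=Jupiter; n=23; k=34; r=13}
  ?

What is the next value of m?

Mars

M goes Mercury, Neptune, Uranus, Saturn, Jupiter → Mars (runs backward through the planets Mercury→Neptune).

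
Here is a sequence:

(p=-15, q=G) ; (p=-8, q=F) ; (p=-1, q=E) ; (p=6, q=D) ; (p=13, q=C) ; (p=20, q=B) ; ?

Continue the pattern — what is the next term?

P goes -15, -8, -1, 6, 13, 20 → 27 (+7 each step).
Q: G, F, E, D, C, B → A (letters move back 1 place in the alphabet).
So the next term is (p=27, q=A).

(p=27, q=A)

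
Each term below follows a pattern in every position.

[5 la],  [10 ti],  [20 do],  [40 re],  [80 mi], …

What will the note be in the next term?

fa

Note goes la, ti, do, re, mi → fa (runs through the solfège scale do→ti).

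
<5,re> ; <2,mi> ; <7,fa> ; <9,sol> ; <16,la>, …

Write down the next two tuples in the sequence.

<25,ti>, <41,do>

First coordinate: each term is the sum of the two before it; 5, 2, 7, 9, 16 → 25 → 41.
Note: runs through the solfège scale do→ti; re, mi, fa, sol, la → ti → do.
So the next two tuples are <25,ti> and <41,do>.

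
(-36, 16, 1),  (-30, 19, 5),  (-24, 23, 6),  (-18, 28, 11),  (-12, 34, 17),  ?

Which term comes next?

First component goes -36, -30, -24, -18, -12 → -6 (+6 each step).
Second component goes 16, 19, 23, 28, 34 → 41 (differences are 3, 4, 5, … (increasing by 1 each time)).
Third component: each term is the sum of the two before it; 1, 5, 6, 11, 17 → 28.
Putting it together: (-6, 41, 28).

(-6, 41, 28)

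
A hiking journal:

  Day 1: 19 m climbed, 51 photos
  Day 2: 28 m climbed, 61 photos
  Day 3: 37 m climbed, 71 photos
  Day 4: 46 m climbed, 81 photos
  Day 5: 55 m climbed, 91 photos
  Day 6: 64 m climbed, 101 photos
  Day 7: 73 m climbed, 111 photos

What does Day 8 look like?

82 m climbed, 121 photos

M climbed — +9 each step: 19, 28, 37, 46, 55, 64, 73 → 82.
Photos goes 51, 61, 71, 81, 91, 101, 111 → 121 (+10 each step).
Putting it together: 82 m climbed, 121 photos.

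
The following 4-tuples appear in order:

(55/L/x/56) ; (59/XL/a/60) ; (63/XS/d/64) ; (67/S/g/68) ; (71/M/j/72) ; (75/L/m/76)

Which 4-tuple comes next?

First coordinate: 55, 59, 63, 67, 71, 75 → 79 (+4 each step).
Size: L, XL, XS, S, M, L → XL (repeats L → XL → XS → S → M).
Letter goes x, a, d, g, j, m → p (letters move forward 3 places in the alphabet, wrapping Z→A).
For the fourth coordinate, always 1 more than the first coordinate: 56, 60, 64, 68, 72, 76 → 80.
So the next 4-tuple is (79/XL/p/80).

(79/XL/p/80)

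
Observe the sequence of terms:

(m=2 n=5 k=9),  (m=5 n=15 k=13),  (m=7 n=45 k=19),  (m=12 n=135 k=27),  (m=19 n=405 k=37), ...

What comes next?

(m=31 n=1215 k=49)

M: each term is the sum of the two before it, so 2, 5, 7, 12, 19 → 31.
N — ×3 each step: 5, 15, 45, 135, 405 → 1215.
K: 9, 13, 19, 27, 37 → 49 (differences are 4, 6, 8, … (increasing by 2 each time)).
So the next term is (m=31 n=1215 k=49).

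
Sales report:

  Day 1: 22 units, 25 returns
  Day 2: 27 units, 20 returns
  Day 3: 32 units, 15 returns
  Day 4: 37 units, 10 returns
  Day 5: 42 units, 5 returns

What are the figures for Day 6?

Units goes 22, 27, 32, 37, 42 → 47 (+5 each step).
Returns — together with the units always sums to 47: 25, 20, 15, 10, 5 → 0.
Combining the parts gives 47 units, 0 returns.

47 units, 0 returns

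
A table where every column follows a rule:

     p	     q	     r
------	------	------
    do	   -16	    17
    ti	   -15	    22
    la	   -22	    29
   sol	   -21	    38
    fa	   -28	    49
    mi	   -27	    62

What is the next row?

re  -34  77

Column p goes do, ti, la, sol, fa, mi → re (runs backward through the solfège scale do→ti).
Column q: alternating steps +1, −7, +1, −7, …; -16, -15, -22, -21, -28, -27 → -34.
Column r: differences are 5, 7, 9, … (increasing by 2 each time); 17, 22, 29, 38, 49, 62 → 77.
So the next row is re  -34  77.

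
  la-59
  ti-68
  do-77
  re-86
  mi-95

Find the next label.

Note: la, ti, do, re, mi → fa (runs through the solfège scale do→ti).
Second component: 59, 68, 77, 86, 95 → 104 (+9 each step).
So the next label is fa-104.

fa-104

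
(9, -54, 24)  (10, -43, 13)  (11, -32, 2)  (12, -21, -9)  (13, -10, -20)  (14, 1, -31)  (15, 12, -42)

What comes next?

First coordinate: +1 each step; 9, 10, 11, 12, 13, 14, 15 → 16.
For the second coordinate, +11 each step: -54, -43, -32, -21, -10, 1, 12 → 23.
Third coordinate: 24, 13, 2, -9, -20, -31, -42 → -53 (together with the second coordinate always sums to -30).
So the next term is (16, 23, -53).

(16, 23, -53)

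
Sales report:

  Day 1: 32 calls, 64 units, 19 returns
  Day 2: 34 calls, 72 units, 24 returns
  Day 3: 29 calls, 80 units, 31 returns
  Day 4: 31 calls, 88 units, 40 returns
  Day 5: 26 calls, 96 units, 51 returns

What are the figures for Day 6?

28 calls, 104 units, 64 returns

For the calls, alternating steps +2, −5, +2, −5, …: 32, 34, 29, 31, 26 → 28.
Units: 64, 72, 80, 88, 96 → 104 (+8 each step).
Returns goes 19, 24, 31, 40, 51 → 64 (differences are 5, 7, 9, … (increasing by 2 each time)).
So the next row is 28 calls, 104 units, 64 returns.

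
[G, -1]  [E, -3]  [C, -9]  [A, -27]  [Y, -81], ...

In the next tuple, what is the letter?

Letter: letters move back 2 places in the alphabet, wrapping A→Z; G, E, C, A, Y → W.

W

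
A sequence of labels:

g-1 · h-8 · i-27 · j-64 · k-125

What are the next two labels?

Letter: g, h, i, j, k → l → m (letters move forward 1 place in the alphabet).
Second component: perfect cubes: 1³, 2³, 3³, …; 1, 8, 27, 64, 125 → 216 → 343.
So the next two labels are l-216 and m-343.

l-216 then m-343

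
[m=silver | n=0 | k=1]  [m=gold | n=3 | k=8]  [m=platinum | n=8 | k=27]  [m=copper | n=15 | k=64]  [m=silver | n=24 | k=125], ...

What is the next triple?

[m=gold | n=35 | k=216]

M: silver, gold, platinum, copper, silver → gold (repeats silver → gold → platinum → copper).
N: 0, 3, 8, 15, 24 → 35 (differences are 3, 5, 7, … (increasing by 2 each time)).
K: perfect cubes: 1³, 2³, 3³, …; 1, 8, 27, 64, 125 → 216.
Combining the parts gives [m=gold | n=35 | k=216].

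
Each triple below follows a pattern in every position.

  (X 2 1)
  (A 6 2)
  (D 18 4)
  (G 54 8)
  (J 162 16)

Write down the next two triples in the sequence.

(M 486 32), (P 1458 64)

Letter goes X, A, D, G, J → M → P (letters move forward 3 places in the alphabet, wrapping Z→A).
Second slot — ×3 each step: 2, 6, 18, 54, 162 → 486 → 1458.
Third slot: ×2 each step; 1, 2, 4, 8, 16 → 32 → 64.
So the next two triples are (M 486 32) and (P 1458 64).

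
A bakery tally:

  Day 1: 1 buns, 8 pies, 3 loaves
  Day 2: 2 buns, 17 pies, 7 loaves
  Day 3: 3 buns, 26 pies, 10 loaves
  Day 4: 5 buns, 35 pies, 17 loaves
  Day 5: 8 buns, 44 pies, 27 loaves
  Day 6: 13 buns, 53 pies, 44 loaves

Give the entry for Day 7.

21 buns, 62 pies, 71 loaves

Buns — each term is the sum of the two before it: 1, 2, 3, 5, 8, 13 → 21.
Pies goes 8, 17, 26, 35, 44, 53 → 62 (+9 each step).
For the loaves, each term is the sum of the two before it: 3, 7, 10, 17, 27, 44 → 71.
So the next record is 21 buns, 62 pies, 71 loaves.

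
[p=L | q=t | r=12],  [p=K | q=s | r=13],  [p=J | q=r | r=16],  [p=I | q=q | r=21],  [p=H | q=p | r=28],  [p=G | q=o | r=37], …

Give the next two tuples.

P — letters move back 1 place in the alphabet: L, K, J, I, H, G → F → E.
Q — letters move back 1 place in the alphabet: t, s, r, q, p, o → n → m.
For the r, differences are 1, 3, 5, … (increasing by 2 each time): 12, 13, 16, 21, 28, 37 → 48 → 61.
Putting the parts together: [p=F | q=n | r=48] and then [p=E | q=m | r=61].

[p=F | q=n | r=48], [p=E | q=m | r=61]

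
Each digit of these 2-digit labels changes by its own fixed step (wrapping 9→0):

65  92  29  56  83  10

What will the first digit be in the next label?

First digit goes 6, 9, 2, 5, 8, 1 → 4 (+3 each step, mod 10).

4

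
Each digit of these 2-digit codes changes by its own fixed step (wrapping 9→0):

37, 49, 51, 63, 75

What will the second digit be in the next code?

Second digit — +2 each step, mod 10: 7, 9, 1, 3, 5 → 7.

7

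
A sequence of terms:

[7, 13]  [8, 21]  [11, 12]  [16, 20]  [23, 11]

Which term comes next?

[32, 19]

First slot: 7, 8, 11, 16, 23 → 32 (differences are 1, 3, 5, … (increasing by 2 each time)).
Second slot goes 13, 21, 12, 20, 11 → 19 (alternating steps +8, −9, +8, −9, …).
So the next term is [32, 19].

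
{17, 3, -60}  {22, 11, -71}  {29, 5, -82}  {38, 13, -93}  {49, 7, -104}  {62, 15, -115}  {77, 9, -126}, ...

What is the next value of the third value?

First value goes 17, 22, 29, 38, 49, 62, 77 → 94 (differences are 5, 7, 9, … (increasing by 2 each time)).
Second value: alternating steps +8, −6, +8, −6, …, so 3, 11, 5, 13, 7, 15, 9 → 17.
Third value: −11 each step; -60, -71, -82, -93, -104, -115, -126 → -137.

-137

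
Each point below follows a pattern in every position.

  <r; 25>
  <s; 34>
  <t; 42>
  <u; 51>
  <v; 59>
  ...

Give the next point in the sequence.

Letter goes r, s, t, u, v → w (letters move forward 1 place in the alphabet).
For the second component, alternating steps +9, +8, +9, +8, …: 25, 34, 42, 51, 59 → 68.
Combining the parts gives <w; 68>.

<w; 68>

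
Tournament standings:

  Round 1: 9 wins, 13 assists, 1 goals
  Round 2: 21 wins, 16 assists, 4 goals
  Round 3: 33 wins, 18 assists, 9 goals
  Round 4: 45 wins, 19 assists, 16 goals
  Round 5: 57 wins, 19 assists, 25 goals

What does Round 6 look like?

69 wins, 18 assists, 36 goals

Wins: 9, 21, 33, 45, 57 → 69 (+12 each step).
Assists: differences are 3, 2, 1, … (decreasing by 1 each time); 13, 16, 18, 19, 19 → 18.
Goals: perfect squares: 1², 2², 3², …, so 1, 4, 9, 16, 25 → 36.
Combining the parts gives 69 wins, 18 assists, 36 goals.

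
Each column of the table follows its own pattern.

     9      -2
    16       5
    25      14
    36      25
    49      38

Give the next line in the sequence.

First component — perfect squares: 3², 4², 5², …: 9, 16, 25, 36, 49 → 64.
Second component goes -2, 5, 14, 25, 38 → 53 (always 11 less than the first component).
Putting it together: 64  53.

64  53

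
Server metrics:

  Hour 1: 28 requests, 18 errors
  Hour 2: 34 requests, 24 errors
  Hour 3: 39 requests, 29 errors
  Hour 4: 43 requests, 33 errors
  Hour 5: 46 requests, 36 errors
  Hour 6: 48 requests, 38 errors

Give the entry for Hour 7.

49 requests, 39 errors

Requests: differences are 6, 5, 4, … (decreasing by 1 each time), so 28, 34, 39, 43, 46, 48 → 49.
For the errors, always 10 less than the requests: 18, 24, 29, 33, 36, 38 → 39.
Combining the parts gives 49 requests, 39 errors.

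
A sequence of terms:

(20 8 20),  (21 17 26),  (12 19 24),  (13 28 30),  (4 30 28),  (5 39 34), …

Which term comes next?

(-4 41 32)

For the first component, alternating steps +1, −9, +1, −9, …: 20, 21, 12, 13, 4, 5 → -4.
Second component: alternating steps +9, +2, +9, +2, …; 8, 17, 19, 28, 30, 39 → 41.
Third component goes 20, 26, 24, 30, 28, 34 → 32 (alternating steps +6, −2, +6, −2, …).
Combining the parts gives (-4 41 32).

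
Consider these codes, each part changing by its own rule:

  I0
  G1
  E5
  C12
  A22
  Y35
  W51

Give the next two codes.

U70, S92

For the letter, letters move back 2 places in the alphabet, wrapping A→Z: I, G, E, C, A, Y, W → U → S.
Second component: differences are 1, 4, 7, … (increasing by 3 each time); 0, 1, 5, 12, 22, 35, 51 → 70 → 92.
So the next two codes are U70 and S92.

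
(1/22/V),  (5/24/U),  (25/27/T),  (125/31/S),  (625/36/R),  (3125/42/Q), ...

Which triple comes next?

(15625/49/P)

First slot — ×5 each step: 1, 5, 25, 125, 625, 3125 → 15625.
Second slot: differences are 2, 3, 4, … (increasing by 1 each time), so 22, 24, 27, 31, 36, 42 → 49.
Letter: letters move back 1 place in the alphabet; V, U, T, S, R, Q → P.
Combining the parts gives (15625/49/P).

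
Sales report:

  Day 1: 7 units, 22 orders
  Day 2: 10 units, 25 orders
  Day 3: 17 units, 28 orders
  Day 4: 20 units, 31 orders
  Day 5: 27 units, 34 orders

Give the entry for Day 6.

30 units, 37 orders

Units: alternating steps +3, +7, +3, +7, …, so 7, 10, 17, 20, 27 → 30.
Orders: +3 each step; 22, 25, 28, 31, 34 → 37.
Combining the parts gives 30 units, 37 orders.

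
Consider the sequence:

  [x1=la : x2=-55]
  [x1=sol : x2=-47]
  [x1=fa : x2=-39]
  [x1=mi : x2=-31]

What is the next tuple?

[x1=re : x2=-23]

X1: la, sol, fa, mi → re (runs backward through the solfège scale do→ti).
X2 — +8 each step: -55, -47, -39, -31 → -23.
So the next tuple is [x1=re : x2=-23].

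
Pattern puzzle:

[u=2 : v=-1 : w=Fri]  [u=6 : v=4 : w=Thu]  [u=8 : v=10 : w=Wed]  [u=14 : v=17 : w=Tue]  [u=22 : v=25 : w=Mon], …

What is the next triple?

For the u, each term is the sum of the two before it: 2, 6, 8, 14, 22 → 36.
V: -1, 4, 10, 17, 25 → 34 (differences are 5, 6, 7, … (increasing by 1 each time)).
W goes Fri, Thu, Wed, Tue, Mon → Sun (runs backward through the weekdays Mon→Sun).
Putting it together: [u=36 : v=34 : w=Sun].

[u=36 : v=34 : w=Sun]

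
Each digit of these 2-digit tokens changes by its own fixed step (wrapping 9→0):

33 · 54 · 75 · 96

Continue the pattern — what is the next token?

First digit: 3, 5, 7, 9 → 1 (+2 each step, mod 10).
Second digit: +1 each step, mod 10; 3, 4, 5, 6 → 7.
Combining the parts gives 17.

17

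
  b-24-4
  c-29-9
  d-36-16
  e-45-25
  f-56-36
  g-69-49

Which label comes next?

h-84-64

Letter: letters move forward 1 place in the alphabet, so b, c, d, e, f, g → h.
Second component goes 24, 29, 36, 45, 56, 69 → 84 (differences are 5, 7, 9, … (increasing by 2 each time)).
Third component: perfect squares: 2², 3², 4², …, so 4, 9, 16, 25, 36, 49 → 64.
Putting it together: h-84-64.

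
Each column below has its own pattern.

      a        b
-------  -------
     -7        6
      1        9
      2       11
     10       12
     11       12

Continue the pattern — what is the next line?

Column a goes -7, 1, 2, 10, 11 → 19 (alternating steps +8, +1, +8, +1, …).
Column b — differences are 3, 2, 1, … (decreasing by 1 each time): 6, 9, 11, 12, 12 → 11.
Putting it together: 19  11.

19  11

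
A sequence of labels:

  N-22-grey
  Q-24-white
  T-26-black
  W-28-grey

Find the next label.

Z-30-white

Letter: N, Q, T, W → Z (letters move forward 3 places in the alphabet).
Second component: +2 each step, so 22, 24, 26, 28 → 30.
Shade — repeats grey → white → black: grey, white, black, grey → white.
Putting it together: Z-30-white.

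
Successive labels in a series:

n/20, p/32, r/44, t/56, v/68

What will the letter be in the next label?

Letter: letters move forward 2 places in the alphabet, so n, p, r, t, v → x.
Second component goes 20, 32, 44, 56, 68 → 80 (+12 each step).

x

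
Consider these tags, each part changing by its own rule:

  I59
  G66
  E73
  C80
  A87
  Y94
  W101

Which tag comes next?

U108

Letter: I, G, E, C, A, Y, W → U (letters move back 2 places in the alphabet, wrapping A→Z).
Second component: +7 each step; 59, 66, 73, 80, 87, 94, 101 → 108.
Putting it together: U108.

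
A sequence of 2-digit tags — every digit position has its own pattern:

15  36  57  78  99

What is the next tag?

For the first digit, +2 each step, mod 10: 1, 3, 5, 7, 9 → 1.
Second digit goes 5, 6, 7, 8, 9 → 0 (+1 each step, mod 10).
Combining the parts gives 10.

10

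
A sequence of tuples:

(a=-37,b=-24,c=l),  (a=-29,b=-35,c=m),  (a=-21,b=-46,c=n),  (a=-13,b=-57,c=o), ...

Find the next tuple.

(a=-5,b=-68,c=p)

A: -37, -29, -21, -13 → -5 (+8 each step).
B goes -24, -35, -46, -57 → -68 (−11 each step).
C: l, m, n, o → p (letters move forward 1 place in the alphabet).
So the next tuple is (a=-5,b=-68,c=p).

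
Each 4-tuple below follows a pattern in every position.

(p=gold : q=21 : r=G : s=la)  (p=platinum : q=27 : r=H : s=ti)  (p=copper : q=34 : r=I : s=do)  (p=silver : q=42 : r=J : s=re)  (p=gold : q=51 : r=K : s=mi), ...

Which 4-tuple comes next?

For the p, repeats gold → platinum → copper → silver: gold, platinum, copper, silver, gold → platinum.
For the q, differences are 6, 7, 8, … (increasing by 1 each time): 21, 27, 34, 42, 51 → 61.
For the r, letters move forward 1 place in the alphabet: G, H, I, J, K → L.
S: runs through the solfège scale do→ti; la, ti, do, re, mi → fa.
Putting it together: (p=platinum : q=61 : r=L : s=fa).

(p=platinum : q=61 : r=L : s=fa)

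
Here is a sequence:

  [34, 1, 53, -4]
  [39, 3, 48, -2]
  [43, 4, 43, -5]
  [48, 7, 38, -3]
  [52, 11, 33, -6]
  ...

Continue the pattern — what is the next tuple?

First entry: 34, 39, 43, 48, 52 → 57 (alternating steps +5, +4, +5, +4, …).
Second entry: 1, 3, 4, 7, 11 → 18 (each term is the sum of the two before it).
Third entry: 53, 48, 43, 38, 33 → 28 (−5 each step).
Fourth entry: alternating steps +2, −3, +2, −3, …, so -4, -2, -5, -3, -6 → -4.
Putting it together: [57, 18, 28, -4].

[57, 18, 28, -4]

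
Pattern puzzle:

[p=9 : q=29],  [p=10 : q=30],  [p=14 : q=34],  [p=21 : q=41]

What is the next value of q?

Q — differences are 1, 4, 7, … (increasing by 3 each time): 29, 30, 34, 41 → 51.

51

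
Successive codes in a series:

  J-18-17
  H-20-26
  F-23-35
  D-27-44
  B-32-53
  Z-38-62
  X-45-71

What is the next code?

V-53-80

Letter: letters move back 2 places in the alphabet, wrapping A→Z, so J, H, F, D, B, Z, X → V.
Second component: differences are 2, 3, 4, … (increasing by 1 each time), so 18, 20, 23, 27, 32, 38, 45 → 53.
Third component goes 17, 26, 35, 44, 53, 62, 71 → 80 (+9 each step).
Putting it together: V-53-80.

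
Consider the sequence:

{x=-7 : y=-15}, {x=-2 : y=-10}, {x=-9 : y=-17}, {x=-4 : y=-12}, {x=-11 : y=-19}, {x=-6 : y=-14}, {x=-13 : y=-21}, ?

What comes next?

{x=-8 : y=-16}

X: alternating steps +5, −7, +5, −7, …, so -7, -2, -9, -4, -11, -6, -13 → -8.
Y — always 8 less than the x: -15, -10, -17, -12, -19, -14, -21 → -16.
Combining the parts gives {x=-8 : y=-16}.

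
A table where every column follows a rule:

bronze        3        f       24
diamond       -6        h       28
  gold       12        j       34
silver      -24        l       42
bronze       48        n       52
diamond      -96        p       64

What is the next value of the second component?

Second component: ×(-2) each step; 3, -6, 12, -24, 48, -96 → 192.

192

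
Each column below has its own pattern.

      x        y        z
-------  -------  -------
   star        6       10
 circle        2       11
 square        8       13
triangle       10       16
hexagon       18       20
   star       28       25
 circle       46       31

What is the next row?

Column x — repeats star → circle → square → triangle → hexagon: star, circle, square, triangle, hexagon, star, circle → square.
Column y: 6, 2, 8, 10, 18, 28, 46 → 74 (each term is the sum of the two before it).
Column z: 10, 11, 13, 16, 20, 25, 31 → 38 (differences are 1, 2, 3, … (increasing by 1 each time)).
Putting it together: square  74  38.

square  74  38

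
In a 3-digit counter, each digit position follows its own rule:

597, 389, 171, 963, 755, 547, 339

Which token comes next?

First digit — −2 each step, mod 10: 5, 3, 1, 9, 7, 5, 3 → 1.
Second digit: 9, 8, 7, 6, 5, 4, 3 → 2 (−1 each step, mod 10).
For the third digit, +2 each step, mod 10: 7, 9, 1, 3, 5, 7, 9 → 1.
Combining the parts gives 121.

121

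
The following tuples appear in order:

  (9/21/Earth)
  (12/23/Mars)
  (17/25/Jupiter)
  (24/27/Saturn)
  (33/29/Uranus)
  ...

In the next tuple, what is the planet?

Neptune

For the planet, runs through the planets Mercury→Neptune: Earth, Mars, Jupiter, Saturn, Uranus → Neptune.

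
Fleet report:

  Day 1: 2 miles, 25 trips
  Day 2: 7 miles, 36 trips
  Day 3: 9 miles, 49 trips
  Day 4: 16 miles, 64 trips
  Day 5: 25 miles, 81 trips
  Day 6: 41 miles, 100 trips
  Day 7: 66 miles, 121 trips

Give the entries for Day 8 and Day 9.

Miles: each term is the sum of the two before it; 2, 7, 9, 16, 25, 41, 66 → 107 → 173.
Trips: 25, 36, 49, 64, 81, 100, 121 → 144 → 169 (perfect squares: 5², 6², 7², …).
Putting the parts together: 107 miles, 144 trips and then 173 miles, 169 trips.

107 miles, 144 trips; 173 miles, 169 trips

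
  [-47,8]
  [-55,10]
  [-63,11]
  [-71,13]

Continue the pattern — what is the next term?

[-79,14]

First part goes -47, -55, -63, -71 → -79 (−8 each step).
For the second part, alternating steps +2, +1, +2, +1, …: 8, 10, 11, 13 → 14.
Putting it together: [-79,14].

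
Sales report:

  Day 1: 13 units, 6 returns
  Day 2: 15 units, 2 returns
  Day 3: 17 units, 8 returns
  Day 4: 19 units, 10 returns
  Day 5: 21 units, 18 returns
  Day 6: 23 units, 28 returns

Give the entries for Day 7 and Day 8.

25 units, 46 returns; 27 units, 74 returns

Units: 13, 15, 17, 19, 21, 23 → 25 → 27 (+2 each step).
Returns: 6, 2, 8, 10, 18, 28 → 46 → 74 (each term is the sum of the two before it).
So the next two lines are 25 units, 46 returns and 27 units, 74 returns.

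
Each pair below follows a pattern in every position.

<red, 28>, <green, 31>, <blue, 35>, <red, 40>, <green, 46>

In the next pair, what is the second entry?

53

Second entry goes 28, 31, 35, 40, 46 → 53 (differences are 3, 4, 5, … (increasing by 1 each time)).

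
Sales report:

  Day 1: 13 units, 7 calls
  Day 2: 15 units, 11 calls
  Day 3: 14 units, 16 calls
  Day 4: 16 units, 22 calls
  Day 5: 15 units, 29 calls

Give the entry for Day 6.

17 units, 37 calls

For the units, alternating steps +2, −1, +2, −1, …: 13, 15, 14, 16, 15 → 17.
Calls goes 7, 11, 16, 22, 29 → 37 (differences are 4, 5, 6, … (increasing by 1 each time)).
So the next row is 17 units, 37 calls.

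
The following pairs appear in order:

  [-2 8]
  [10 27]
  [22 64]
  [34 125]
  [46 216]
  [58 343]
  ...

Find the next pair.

First slot: +12 each step; -2, 10, 22, 34, 46, 58 → 70.
Second slot: 8, 27, 64, 125, 216, 343 → 512 (perfect cubes: 2³, 3³, 4³, …).
Putting it together: [70 512].

[70 512]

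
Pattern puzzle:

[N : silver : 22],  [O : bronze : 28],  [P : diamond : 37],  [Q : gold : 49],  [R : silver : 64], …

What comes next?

Letter: letters move forward 1 place in the alphabet; N, O, P, Q, R → S.
Rank: repeats silver → bronze → diamond → gold; silver, bronze, diamond, gold, silver → bronze.
Third entry: differences are 6, 9, 12, … (increasing by 3 each time), so 22, 28, 37, 49, 64 → 82.
Combining the parts gives [S : bronze : 82].

[S : bronze : 82]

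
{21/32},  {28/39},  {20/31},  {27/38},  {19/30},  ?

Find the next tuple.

First component goes 21, 28, 20, 27, 19 → 26 (alternating steps +7, −8, +7, −8, …).
For the second component, always 11 more than the first component: 32, 39, 31, 38, 30 → 37.
Putting it together: {26/37}.

{26/37}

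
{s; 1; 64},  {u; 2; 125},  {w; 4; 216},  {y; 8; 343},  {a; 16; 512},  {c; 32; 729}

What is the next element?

Letter: s, u, w, y, a, c → e (letters move forward 2 places in the alphabet, wrapping Z→A).
Second component: ×2 each step; 1, 2, 4, 8, 16, 32 → 64.
Third component: perfect cubes: 4³, 5³, 6³, …; 64, 125, 216, 343, 512, 729 → 1000.
So the next element is {e; 64; 1000}.

{e; 64; 1000}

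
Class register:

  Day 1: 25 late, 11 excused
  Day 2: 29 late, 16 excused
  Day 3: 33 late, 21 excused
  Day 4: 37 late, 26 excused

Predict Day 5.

Late goes 25, 29, 33, 37 → 41 (+4 each step).
For the excused, +5 each step: 11, 16, 21, 26 → 31.
Putting it together: 41 late, 31 excused.

41 late, 31 excused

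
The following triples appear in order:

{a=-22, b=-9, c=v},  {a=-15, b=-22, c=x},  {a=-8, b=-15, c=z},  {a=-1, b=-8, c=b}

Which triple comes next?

A: +7 each step, so -22, -15, -8, -1 → 6.
B: -9, -22, -15, -8 → -1 (always the previous value of the a).
C: letters move forward 2 places in the alphabet, wrapping Z→A, so v, x, z, b → d.
Combining the parts gives {a=6, b=-1, c=d}.

{a=6, b=-1, c=d}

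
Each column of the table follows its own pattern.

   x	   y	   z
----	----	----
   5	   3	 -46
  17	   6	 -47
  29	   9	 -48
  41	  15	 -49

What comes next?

53  24  -50

Column x: +12 each step; 5, 17, 29, 41 → 53.
Column y goes 3, 6, 9, 15 → 24 (each term is the sum of the two before it).
Column z goes -46, -47, -48, -49 → -50 (−1 each step).
Combining the parts gives 53  24  -50.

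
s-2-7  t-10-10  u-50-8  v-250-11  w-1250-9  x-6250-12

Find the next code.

y-31250-10

Letter — letters move forward 1 place in the alphabet: s, t, u, v, w, x → y.
Second component: ×5 each step, so 2, 10, 50, 250, 1250, 6250 → 31250.
Third component — alternating steps +3, −2, +3, −2, …: 7, 10, 8, 11, 9, 12 → 10.
So the next code is y-31250-10.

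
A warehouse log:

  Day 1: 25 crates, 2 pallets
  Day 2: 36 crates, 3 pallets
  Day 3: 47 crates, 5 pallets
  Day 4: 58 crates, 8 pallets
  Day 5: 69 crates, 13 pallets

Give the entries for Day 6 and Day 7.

80 crates, 21 pallets; 91 crates, 34 pallets

Crates — +11 each step: 25, 36, 47, 58, 69 → 80 → 91.
Pallets goes 2, 3, 5, 8, 13 → 21 → 34 (each term is the sum of the two before it).
So the next two records are 80 crates, 21 pallets and 91 crates, 34 pallets.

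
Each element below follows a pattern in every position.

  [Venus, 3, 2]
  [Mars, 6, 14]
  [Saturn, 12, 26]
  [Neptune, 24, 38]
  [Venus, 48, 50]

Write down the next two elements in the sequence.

Planet: repeats Venus → Mars → Saturn → Neptune; Venus, Mars, Saturn, Neptune, Venus → Mars → Saturn.
Second component: ×2 each step; 3, 6, 12, 24, 48 → 96 → 192.
For the third component, +12 each step: 2, 14, 26, 38, 50 → 62 → 74.
So the next two elements are [Mars, 96, 62] and [Saturn, 192, 74].

[Mars, 96, 62], [Saturn, 192, 74]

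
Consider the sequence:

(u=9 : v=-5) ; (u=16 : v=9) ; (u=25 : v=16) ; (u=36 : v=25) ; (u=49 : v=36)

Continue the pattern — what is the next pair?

(u=64 : v=49)

For the u, perfect squares: 3², 4², 5², …: 9, 16, 25, 36, 49 → 64.
V — always the previous value of the u: -5, 9, 16, 25, 36 → 49.
Combining the parts gives (u=64 : v=49).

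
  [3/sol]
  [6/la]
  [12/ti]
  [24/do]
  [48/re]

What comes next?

First entry: 3, 6, 12, 24, 48 → 96 (×2 each step).
Note: runs through the solfège scale do→ti; sol, la, ti, do, re → mi.
Combining the parts gives [96/mi].

[96/mi]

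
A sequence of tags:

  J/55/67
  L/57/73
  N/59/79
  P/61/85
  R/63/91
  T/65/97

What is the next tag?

V/67/103

Letter — letters move forward 2 places in the alphabet: J, L, N, P, R, T → V.
Second component goes 55, 57, 59, 61, 63, 65 → 67 (+2 each step).
For the third component, +6 each step: 67, 73, 79, 85, 91, 97 → 103.
Combining the parts gives V/67/103.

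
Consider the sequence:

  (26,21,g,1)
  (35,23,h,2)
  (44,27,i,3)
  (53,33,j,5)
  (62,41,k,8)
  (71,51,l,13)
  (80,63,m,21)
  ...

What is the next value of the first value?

First value: +9 each step, so 26, 35, 44, 53, 62, 71, 80 → 89.
Second value goes 21, 23, 27, 33, 41, 51, 63 → 77 (differences are 2, 4, 6, … (increasing by 2 each time)).
Letter: g, h, i, j, k, l, m → n (letters move forward 1 place in the alphabet).
For the fourth value, each term is the sum of the two before it: 1, 2, 3, 5, 8, 13, 21 → 34.

89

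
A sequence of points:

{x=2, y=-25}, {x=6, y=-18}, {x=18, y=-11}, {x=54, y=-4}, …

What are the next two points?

X goes 2, 6, 18, 54 → 162 → 486 (×3 each step).
Y: +7 each step; -25, -18, -11, -4 → 3 → 10.
So the next two points are {x=162, y=3} and {x=486, y=10}.

{x=162, y=3}, {x=486, y=10}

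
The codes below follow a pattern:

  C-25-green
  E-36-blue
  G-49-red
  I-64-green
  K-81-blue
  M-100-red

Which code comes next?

Letter: letters move forward 2 places in the alphabet; C, E, G, I, K, M → O.
For the second component, perfect squares: 5², 6², 7², …: 25, 36, 49, 64, 81, 100 → 121.
For the colour, repeats green → blue → red: green, blue, red, green, blue, red → green.
Putting it together: O-121-green.

O-121-green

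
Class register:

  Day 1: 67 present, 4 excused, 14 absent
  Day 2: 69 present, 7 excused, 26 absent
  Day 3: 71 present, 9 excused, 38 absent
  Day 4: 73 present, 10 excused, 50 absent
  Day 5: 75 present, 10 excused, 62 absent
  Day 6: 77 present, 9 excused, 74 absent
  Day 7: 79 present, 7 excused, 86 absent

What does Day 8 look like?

Present goes 67, 69, 71, 73, 75, 77, 79 → 81 (+2 each step).
Excused goes 4, 7, 9, 10, 10, 9, 7 → 4 (differences are 3, 2, 1, … (decreasing by 1 each time)).
Absent goes 14, 26, 38, 50, 62, 74, 86 → 98 (+12 each step).
Putting it together: 81 present, 4 excused, 98 absent.

81 present, 4 excused, 98 absent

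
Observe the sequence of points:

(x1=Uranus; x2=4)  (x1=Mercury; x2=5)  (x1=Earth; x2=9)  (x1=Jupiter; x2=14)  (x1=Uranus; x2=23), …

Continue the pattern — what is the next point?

(x1=Mercury; x2=37)

X1 — repeats Uranus → Mercury → Earth → Jupiter: Uranus, Mercury, Earth, Jupiter, Uranus → Mercury.
For the x2, each term is the sum of the two before it: 4, 5, 9, 14, 23 → 37.
Putting it together: (x1=Mercury; x2=37).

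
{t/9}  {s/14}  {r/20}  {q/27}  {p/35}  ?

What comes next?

{o/44}

Letter goes t, s, r, q, p → o (letters move back 1 place in the alphabet).
Second part — differences are 5, 6, 7, … (increasing by 1 each time): 9, 14, 20, 27, 35 → 44.
Combining the parts gives {o/44}.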